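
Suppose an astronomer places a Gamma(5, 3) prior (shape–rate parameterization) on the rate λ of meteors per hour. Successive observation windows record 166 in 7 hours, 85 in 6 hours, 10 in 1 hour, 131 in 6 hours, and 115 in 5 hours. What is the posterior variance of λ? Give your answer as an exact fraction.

32/49

Total count: 166 + 85 + 10 + 131 + 115 = 507.
Total exposure: 7 + 6 + 1 + 6 + 5 = 25 hours.
Posterior: α' = 5 + 507 = 512, β' = 3 + 25 = 28.
Posterior variance = α'/β'² = 512/784 = 32/49.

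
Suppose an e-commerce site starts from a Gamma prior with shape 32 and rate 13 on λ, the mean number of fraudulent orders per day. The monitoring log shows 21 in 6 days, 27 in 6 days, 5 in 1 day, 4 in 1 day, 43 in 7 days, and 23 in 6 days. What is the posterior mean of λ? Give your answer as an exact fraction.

Total count: 21 + 27 + 5 + 4 + 43 + 23 = 123.
Total exposure: 6 + 6 + 1 + 1 + 7 + 6 = 27 days.
By Gamma–Poisson conjugacy, the posterior is Gamma(α + Σx, β + Σt) = Gamma(32 + 123, 13 + 27) = Gamma(155, 40).
Posterior mean = α'/β' = 155/40 = 31/8.

31/8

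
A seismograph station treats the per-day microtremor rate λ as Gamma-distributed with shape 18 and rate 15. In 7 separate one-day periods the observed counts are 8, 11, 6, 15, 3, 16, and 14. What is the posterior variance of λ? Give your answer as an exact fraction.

91/484

Total count: 8 + 11 + 6 + 15 + 3 + 16 + 14 = 73.
Total exposure: 7 days.
Gamma(α, β) with Poisson data over total exposure Σt gives posterior Gamma(α+Σx, β+Σt) = Gamma(91, 22).
Posterior variance = α'/β'² = 91/484.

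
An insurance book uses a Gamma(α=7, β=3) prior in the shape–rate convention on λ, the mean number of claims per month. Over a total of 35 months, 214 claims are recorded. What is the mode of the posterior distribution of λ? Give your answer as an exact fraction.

Total count 214 over total exposure 35 months.
By Gamma–Poisson conjugacy, the posterior is Gamma(α + Σx, β + Σt) = Gamma(7 + 214, 3 + 35) = Gamma(221, 38).
Posterior mode = (α'−1)/β' = 220/38 = 110/19.

110/19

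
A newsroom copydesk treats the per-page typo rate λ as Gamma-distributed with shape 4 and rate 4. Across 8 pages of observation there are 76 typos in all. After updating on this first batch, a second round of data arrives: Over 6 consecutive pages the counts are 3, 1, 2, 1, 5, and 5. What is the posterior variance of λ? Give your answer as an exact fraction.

97/324

Total count 76 over total exposure 8 pages.
After the first batch: Gamma(4 + 76, 4 + 8) = Gamma(80, 12).
Total count: 3 + 1 + 2 + 1 + 5 + 5 = 17.
Total exposure: 6 pages.
After the second batch: Gamma(80 + 17, 12 + 6) = Gamma(97, 18).
Posterior variance = α'/β'² = 97/324.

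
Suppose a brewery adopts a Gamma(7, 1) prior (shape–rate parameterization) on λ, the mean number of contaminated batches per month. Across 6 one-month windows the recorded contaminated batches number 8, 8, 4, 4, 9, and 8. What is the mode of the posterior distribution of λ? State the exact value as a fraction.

Total count: 8 + 8 + 4 + 4 + 9 + 8 = 41.
Total exposure: 6 months.
The Gamma prior is conjugate for the Poisson rate, so λ | data ~ Gamma(7+41, 1+6) = Gamma(48, 7).
Posterior mode = (α'−1)/β' = 47/7.

47/7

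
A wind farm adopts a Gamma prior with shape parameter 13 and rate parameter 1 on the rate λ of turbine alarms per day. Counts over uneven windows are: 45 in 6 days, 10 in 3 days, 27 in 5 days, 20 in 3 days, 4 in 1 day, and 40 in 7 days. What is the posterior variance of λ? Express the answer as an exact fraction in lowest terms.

Total count: 45 + 10 + 27 + 20 + 4 + 40 = 146.
Total exposure: 6 + 3 + 5 + 3 + 1 + 7 = 25 days.
Posterior: α' = 13 + 146 = 159, β' = 1 + 25 = 26.
Posterior variance = α'/β'² = 159/676.

159/676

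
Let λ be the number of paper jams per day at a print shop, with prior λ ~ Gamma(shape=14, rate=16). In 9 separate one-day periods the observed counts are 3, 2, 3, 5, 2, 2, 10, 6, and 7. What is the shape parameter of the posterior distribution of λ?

Total count: 3 + 2 + 3 + 5 + 2 + 2 + 10 + 6 + 7 = 40.
Total exposure: 9 days.
Posterior: α' = 14 + 40 = 54, β' = 16 + 9 = 25.

54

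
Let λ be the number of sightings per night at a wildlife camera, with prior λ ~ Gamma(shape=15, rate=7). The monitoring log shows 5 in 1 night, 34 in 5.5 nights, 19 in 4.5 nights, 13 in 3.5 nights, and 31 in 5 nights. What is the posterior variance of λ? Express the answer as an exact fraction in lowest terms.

Total count: 5 + 34 + 19 + 13 + 31 = 102.
Total exposure: 1 + 5.5 + 4.5 + 3.5 + 5 = 19.5 nights.
Conjugate update: add total count to the shape and total exposure to the rate, giving Gamma(117, 53/2).
Posterior variance = α'/β'² = 117/(2809/4) = 468/2809.

468/2809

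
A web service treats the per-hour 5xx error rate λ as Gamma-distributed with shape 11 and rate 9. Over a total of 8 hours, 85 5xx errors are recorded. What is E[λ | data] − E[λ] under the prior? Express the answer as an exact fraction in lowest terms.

Total count 85 over total exposure 8 hours.
By Gamma–Poisson conjugacy, the posterior is Gamma(α + Σx, β + Σt) = Gamma(11 + 85, 9 + 8) = Gamma(96, 17).
Posterior mean = 96/17 = 96/17; prior mean = 11/9 = 11/9. Difference = 96/17 − 11/9 = 677/153.

677/153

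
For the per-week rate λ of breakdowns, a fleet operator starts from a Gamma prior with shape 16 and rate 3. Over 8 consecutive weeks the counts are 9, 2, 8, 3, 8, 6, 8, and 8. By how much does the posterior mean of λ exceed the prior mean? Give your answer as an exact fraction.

28/33

Total count: 9 + 2 + 8 + 3 + 8 + 6 + 8 + 8 = 52.
Total exposure: 8 weeks.
Conjugate update: add total count to the shape and total exposure to the rate, giving Gamma(68, 11).
Posterior mean = 68/11 = 68/11; prior mean = 16/3 = 16/3. Difference = 68/11 − 16/3 = 28/33.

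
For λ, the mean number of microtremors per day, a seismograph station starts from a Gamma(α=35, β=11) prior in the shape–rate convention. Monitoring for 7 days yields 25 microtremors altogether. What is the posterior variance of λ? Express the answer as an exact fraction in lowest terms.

5/27

Total count 25 over total exposure 7 days.
Conjugate update: add total count to the shape and total exposure to the rate, giving Gamma(60, 18).
Posterior variance = α'/β'² = 60/324 = 5/27.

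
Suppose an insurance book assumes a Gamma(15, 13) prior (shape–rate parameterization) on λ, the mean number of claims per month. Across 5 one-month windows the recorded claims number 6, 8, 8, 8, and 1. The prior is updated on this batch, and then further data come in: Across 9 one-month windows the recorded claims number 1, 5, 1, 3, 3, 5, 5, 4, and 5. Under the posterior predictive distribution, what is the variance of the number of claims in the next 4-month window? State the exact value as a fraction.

3224/243

Total count: 6 + 8 + 8 + 8 + 1 = 31.
Total exposure: 5 months.
After the first batch: Gamma(15 + 31, 13 + 5) = Gamma(46, 18).
Total count: 1 + 5 + 1 + 3 + 3 + 5 + 5 + 4 + 5 = 32.
Total exposure: 9 months.
After the second batch: Gamma(46 + 32, 18 + 9) = Gamma(78, 27).
The posterior predictive for a window of length T is Negative Binomial with variance T·α'·(β'+T)/β'² = 4·78·31/729 = 3224/243.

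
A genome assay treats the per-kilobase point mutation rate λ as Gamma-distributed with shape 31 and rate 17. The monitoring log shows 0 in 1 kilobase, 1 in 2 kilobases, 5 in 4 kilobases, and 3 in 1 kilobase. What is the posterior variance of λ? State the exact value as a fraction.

8/125

Total count: 0 + 1 + 5 + 3 = 9.
Total exposure: 1 + 2 + 4 + 1 = 8 kilobases.
By Gamma–Poisson conjugacy, the posterior is Gamma(α + Σx, β + Σt) = Gamma(31 + 9, 17 + 8) = Gamma(40, 25).
Posterior variance = α'/β'² = 40/625 = 8/125.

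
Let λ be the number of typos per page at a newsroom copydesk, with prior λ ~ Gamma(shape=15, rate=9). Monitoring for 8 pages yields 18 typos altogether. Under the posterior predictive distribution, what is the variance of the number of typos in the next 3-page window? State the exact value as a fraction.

Total count 18 over total exposure 8 pages.
Gamma(α, β) with Poisson data over total exposure Σt gives posterior Gamma(α+Σx, β+Σt) = Gamma(33, 17).
The posterior predictive for a window of length T is Negative Binomial with variance T·α'·(β'+T)/β'² = 3·33·20/289 = 1980/289.

1980/289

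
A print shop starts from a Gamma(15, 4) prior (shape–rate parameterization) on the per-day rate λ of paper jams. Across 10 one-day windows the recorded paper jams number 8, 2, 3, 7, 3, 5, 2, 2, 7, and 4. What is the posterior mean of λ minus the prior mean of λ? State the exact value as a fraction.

Total count: 8 + 2 + 3 + 7 + 3 + 5 + 2 + 2 + 7 + 4 = 43.
Total exposure: 10 days.
Gamma(α, β) with Poisson data over total exposure Σt gives posterior Gamma(α+Σx, β+Σt) = Gamma(58, 14).
Posterior mean = 58/14 = 29/7; prior mean = 15/4 = 15/4. Difference = 29/7 − 15/4 = 11/28.

11/28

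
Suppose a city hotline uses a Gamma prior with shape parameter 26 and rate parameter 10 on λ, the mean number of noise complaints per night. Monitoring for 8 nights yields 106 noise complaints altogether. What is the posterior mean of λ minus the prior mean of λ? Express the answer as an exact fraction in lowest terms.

Total count 106 over total exposure 8 nights.
Conjugate update: add total count to the shape and total exposure to the rate, giving Gamma(132, 18).
Posterior mean = 132/18 = 22/3; prior mean = 26/10 = 13/5. Difference = 22/3 − 13/5 = 71/15.

71/15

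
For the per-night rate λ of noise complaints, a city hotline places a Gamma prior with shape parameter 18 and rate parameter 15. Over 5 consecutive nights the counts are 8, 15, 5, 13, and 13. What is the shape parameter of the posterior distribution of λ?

Total count: 8 + 15 + 5 + 13 + 13 = 54.
Total exposure: 5 nights.
Conjugate update: add total count to the shape and total exposure to the rate, giving Gamma(72, 20).

72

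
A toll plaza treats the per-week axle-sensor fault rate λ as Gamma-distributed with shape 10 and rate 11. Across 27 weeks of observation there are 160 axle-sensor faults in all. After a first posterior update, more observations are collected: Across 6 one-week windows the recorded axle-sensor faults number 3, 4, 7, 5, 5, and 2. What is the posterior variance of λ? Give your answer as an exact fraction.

49/484

Total count 160 over total exposure 27 weeks.
After the first batch: Gamma(10 + 160, 11 + 27) = Gamma(170, 38).
Total count: 3 + 4 + 7 + 5 + 5 + 2 = 26.
Total exposure: 6 weeks.
After the second batch: Gamma(170 + 26, 38 + 6) = Gamma(196, 44).
Posterior variance = α'/β'² = 196/1936 = 49/484.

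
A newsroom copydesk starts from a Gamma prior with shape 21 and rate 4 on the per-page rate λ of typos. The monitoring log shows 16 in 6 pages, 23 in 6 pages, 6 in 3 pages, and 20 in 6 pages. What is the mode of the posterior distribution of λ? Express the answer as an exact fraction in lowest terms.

Total count: 16 + 23 + 6 + 20 = 65.
Total exposure: 6 + 6 + 3 + 6 = 21 pages.
By Gamma–Poisson conjugacy, the posterior is Gamma(α + Σx, β + Σt) = Gamma(21 + 65, 4 + 21) = Gamma(86, 25).
Posterior mode = (α'−1)/β' = 85/25 = 17/5.

17/5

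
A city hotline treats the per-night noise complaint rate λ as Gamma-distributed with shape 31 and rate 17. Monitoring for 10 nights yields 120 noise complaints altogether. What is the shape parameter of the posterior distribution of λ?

151

Total count 120 over total exposure 10 nights.
Posterior: α' = 31 + 120 = 151, β' = 17 + 10 = 27.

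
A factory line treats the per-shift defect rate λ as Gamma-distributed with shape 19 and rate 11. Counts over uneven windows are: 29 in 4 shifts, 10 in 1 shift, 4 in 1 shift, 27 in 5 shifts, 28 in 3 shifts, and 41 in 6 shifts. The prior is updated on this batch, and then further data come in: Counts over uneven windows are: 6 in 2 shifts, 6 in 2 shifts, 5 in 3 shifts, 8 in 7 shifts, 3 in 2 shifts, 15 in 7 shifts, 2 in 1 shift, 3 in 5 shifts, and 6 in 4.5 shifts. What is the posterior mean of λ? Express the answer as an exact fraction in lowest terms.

Total count: 29 + 10 + 4 + 27 + 28 + 41 = 139.
Total exposure: 4 + 1 + 1 + 5 + 3 + 6 = 20 shifts.
After the first batch: Gamma(19 + 139, 11 + 20) = Gamma(158, 31).
Total count: 6 + 6 + 5 + 8 + 3 + 15 + 2 + 3 + 6 = 54.
Total exposure: 2 + 2 + 3 + 7 + 2 + 7 + 1 + 5 + 4.5 = 33.5 shifts.
After the second batch: Gamma(158 + 54, 31 + 33.5) = Gamma(212, 129/2).
Posterior mean = α'/β' = 212/(129/2) = 424/129.

424/129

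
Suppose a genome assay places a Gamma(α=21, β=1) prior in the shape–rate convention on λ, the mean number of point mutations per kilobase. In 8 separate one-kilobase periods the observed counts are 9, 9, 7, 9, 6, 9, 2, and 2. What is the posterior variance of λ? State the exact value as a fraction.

74/81

Total count: 9 + 9 + 7 + 9 + 6 + 9 + 2 + 2 = 53.
Total exposure: 8 kilobases.
Gamma(α, β) with Poisson data over total exposure Σt gives posterior Gamma(α+Σx, β+Σt) = Gamma(74, 9).
Posterior variance = α'/β'² = 74/81.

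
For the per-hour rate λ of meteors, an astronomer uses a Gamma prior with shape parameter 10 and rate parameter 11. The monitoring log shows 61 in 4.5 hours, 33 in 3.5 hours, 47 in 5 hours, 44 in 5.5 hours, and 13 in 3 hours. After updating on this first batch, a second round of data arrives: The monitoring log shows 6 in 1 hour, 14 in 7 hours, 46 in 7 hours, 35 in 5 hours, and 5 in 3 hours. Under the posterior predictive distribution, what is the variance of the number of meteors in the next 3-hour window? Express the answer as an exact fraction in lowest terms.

24492/1369

Total count: 61 + 33 + 47 + 44 + 13 = 198.
Total exposure: 4.5 + 3.5 + 5 + 5.5 + 3 = 21.5 hours.
After the first batch: Gamma(10 + 198, 11 + 21.5) = Gamma(208, 65/2).
Total count: 6 + 14 + 46 + 35 + 5 = 106.
Total exposure: 1 + 7 + 7 + 5 + 3 = 23 hours.
After the second batch: Gamma(208 + 106, 65/2 + 23) = Gamma(314, 111/2).
The posterior predictive for a window of length T is Negative Binomial with variance T·α'·(β'+T)/β'² = 3·314·(117/2)/(12321/4) = 24492/1369.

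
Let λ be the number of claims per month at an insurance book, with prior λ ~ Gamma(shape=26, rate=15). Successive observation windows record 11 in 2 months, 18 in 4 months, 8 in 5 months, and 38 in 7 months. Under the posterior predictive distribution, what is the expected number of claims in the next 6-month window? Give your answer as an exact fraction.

Total count: 11 + 18 + 8 + 38 = 75.
Total exposure: 2 + 4 + 5 + 7 = 18 months.
Posterior: α' = 26 + 75 = 101, β' = 15 + 18 = 33.
Predictive mean over a 6-month window = T·E[λ|data] = 6·101/33 = 202/11.

202/11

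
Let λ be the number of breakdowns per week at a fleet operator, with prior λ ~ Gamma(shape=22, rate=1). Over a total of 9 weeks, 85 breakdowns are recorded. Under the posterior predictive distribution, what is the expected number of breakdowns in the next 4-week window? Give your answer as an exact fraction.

Total count 85 over total exposure 9 weeks.
By Gamma–Poisson conjugacy, the posterior is Gamma(α + Σx, β + Σt) = Gamma(22 + 85, 1 + 9) = Gamma(107, 10).
Predictive mean over a 4-week window = T·E[λ|data] = 4·107/10 = 214/5.

214/5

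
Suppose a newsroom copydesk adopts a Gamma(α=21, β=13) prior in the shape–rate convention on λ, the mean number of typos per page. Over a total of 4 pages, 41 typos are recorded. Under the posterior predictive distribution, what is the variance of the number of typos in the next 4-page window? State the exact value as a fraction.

Total count 41 over total exposure 4 pages.
Posterior: α' = 21 + 41 = 62, β' = 13 + 4 = 17.
The posterior predictive for a window of length T is Negative Binomial with variance T·α'·(β'+T)/β'² = 4·62·21/289 = 5208/289.

5208/289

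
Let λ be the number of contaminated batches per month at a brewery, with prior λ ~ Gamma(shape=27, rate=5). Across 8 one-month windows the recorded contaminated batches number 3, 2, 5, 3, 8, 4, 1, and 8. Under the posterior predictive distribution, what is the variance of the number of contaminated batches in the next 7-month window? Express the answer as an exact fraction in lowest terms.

Total count: 3 + 2 + 5 + 3 + 8 + 4 + 1 + 8 = 34.
Total exposure: 8 months.
By Gamma–Poisson conjugacy, the posterior is Gamma(α + Σx, β + Σt) = Gamma(27 + 34, 5 + 8) = Gamma(61, 13).
The posterior predictive for a window of length T is Negative Binomial with variance T·α'·(β'+T)/β'² = 7·61·20/169 = 8540/169.

8540/169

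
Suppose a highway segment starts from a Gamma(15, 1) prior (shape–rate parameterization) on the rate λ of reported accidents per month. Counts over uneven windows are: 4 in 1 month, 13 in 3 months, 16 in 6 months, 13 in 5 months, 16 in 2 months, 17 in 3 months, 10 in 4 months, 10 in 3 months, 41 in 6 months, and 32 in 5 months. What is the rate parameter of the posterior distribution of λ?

39

Total count: 4 + 13 + 16 + 13 + 16 + 17 + 10 + 10 + 41 + 32 = 172.
Total exposure: 1 + 3 + 6 + 5 + 2 + 3 + 4 + 3 + 6 + 5 = 38 months.
The Gamma prior is conjugate for the Poisson rate, so λ | data ~ Gamma(15+172, 1+38) = Gamma(187, 39).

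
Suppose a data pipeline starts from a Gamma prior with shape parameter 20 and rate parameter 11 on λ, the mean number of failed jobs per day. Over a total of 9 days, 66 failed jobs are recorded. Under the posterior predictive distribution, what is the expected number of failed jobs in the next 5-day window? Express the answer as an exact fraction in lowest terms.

Total count 66 over total exposure 9 days.
Gamma(α, β) with Poisson data over total exposure Σt gives posterior Gamma(α+Σx, β+Σt) = Gamma(86, 20).
Predictive mean over a 5-day window = T·E[λ|data] = 5·86/20 = 43/2.

43/2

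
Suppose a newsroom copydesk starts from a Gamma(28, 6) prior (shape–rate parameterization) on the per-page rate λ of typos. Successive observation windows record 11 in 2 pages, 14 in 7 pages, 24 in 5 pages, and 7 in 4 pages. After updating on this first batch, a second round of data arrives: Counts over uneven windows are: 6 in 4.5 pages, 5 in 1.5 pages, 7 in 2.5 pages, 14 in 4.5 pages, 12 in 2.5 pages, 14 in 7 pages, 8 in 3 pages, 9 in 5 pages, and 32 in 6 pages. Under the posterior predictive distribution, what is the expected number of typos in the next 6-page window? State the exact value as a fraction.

2292/121

Total count: 11 + 14 + 24 + 7 = 56.
Total exposure: 2 + 7 + 5 + 4 = 18 pages.
After the first batch: Gamma(28 + 56, 6 + 18) = Gamma(84, 24).
Total count: 6 + 5 + 7 + 14 + 12 + 14 + 8 + 9 + 32 = 107.
Total exposure: 4.5 + 1.5 + 2.5 + 4.5 + 2.5 + 7 + 3 + 5 + 6 = 36.5 pages.
After the second batch: Gamma(84 + 107, 24 + 36.5) = Gamma(191, 121/2).
Predictive mean over a 6-page window = T·E[λ|data] = 6·191/(121/2) = 2292/121.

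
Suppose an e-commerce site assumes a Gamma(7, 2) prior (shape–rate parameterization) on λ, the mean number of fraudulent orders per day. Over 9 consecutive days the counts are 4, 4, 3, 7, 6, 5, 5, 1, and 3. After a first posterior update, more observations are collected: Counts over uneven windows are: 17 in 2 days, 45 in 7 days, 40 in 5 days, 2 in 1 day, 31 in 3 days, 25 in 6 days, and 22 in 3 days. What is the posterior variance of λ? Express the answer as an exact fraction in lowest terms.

Total count: 4 + 4 + 3 + 7 + 6 + 5 + 5 + 1 + 3 = 38.
Total exposure: 9 days.
After the first batch: Gamma(7 + 38, 2 + 9) = Gamma(45, 11).
Total count: 17 + 45 + 40 + 2 + 31 + 25 + 22 = 182.
Total exposure: 2 + 7 + 5 + 1 + 3 + 6 + 3 = 27 days.
After the second batch: Gamma(45 + 182, 11 + 27) = Gamma(227, 38).
Posterior variance = α'/β'² = 227/1444.

227/1444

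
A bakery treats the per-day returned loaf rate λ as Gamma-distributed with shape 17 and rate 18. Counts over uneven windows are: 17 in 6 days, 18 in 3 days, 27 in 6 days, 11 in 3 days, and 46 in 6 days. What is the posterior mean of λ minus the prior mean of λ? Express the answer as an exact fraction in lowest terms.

Total count: 17 + 18 + 27 + 11 + 46 = 119.
Total exposure: 6 + 3 + 6 + 3 + 6 = 24 days.
The Gamma prior is conjugate for the Poisson rate, so λ | data ~ Gamma(17+119, 18+24) = Gamma(136, 42).
Posterior mean = 136/42 = 68/21; prior mean = 17/18 = 17/18. Difference = 68/21 − 17/18 = 289/126.

289/126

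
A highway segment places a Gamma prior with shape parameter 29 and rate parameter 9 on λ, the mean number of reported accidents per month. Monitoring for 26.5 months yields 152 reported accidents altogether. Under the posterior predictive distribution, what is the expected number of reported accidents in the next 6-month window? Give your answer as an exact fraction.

Total count 152 over total exposure 26.5 months.
Gamma(α, β) with Poisson data over total exposure Σt gives posterior Gamma(α+Σx, β+Σt) = Gamma(181, 71/2).
Predictive mean over a 6-month window = T·E[λ|data] = 6·181/(71/2) = 2172/71.

2172/71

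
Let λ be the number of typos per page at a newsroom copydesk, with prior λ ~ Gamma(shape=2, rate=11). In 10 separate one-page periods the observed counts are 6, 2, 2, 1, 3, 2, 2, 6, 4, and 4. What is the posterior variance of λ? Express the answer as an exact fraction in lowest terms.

34/441

Total count: 6 + 2 + 2 + 1 + 3 + 2 + 2 + 6 + 4 + 4 = 32.
Total exposure: 10 pages.
By Gamma–Poisson conjugacy, the posterior is Gamma(α + Σx, β + Σt) = Gamma(2 + 32, 11 + 10) = Gamma(34, 21).
Posterior variance = α'/β'² = 34/441.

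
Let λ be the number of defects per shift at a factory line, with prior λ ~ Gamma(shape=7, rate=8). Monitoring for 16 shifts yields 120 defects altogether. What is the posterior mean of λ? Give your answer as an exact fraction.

127/24

Total count 120 over total exposure 16 shifts.
By Gamma–Poisson conjugacy, the posterior is Gamma(α + Σx, β + Σt) = Gamma(7 + 120, 8 + 16) = Gamma(127, 24).
Posterior mean = α'/β' = 127/24.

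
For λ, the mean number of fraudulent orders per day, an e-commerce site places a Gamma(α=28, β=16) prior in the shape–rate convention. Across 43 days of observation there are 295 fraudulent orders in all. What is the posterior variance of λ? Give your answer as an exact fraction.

Total count 295 over total exposure 43 days.
Posterior: α' = 28 + 295 = 323, β' = 16 + 43 = 59.
Posterior variance = α'/β'² = 323/3481.

323/3481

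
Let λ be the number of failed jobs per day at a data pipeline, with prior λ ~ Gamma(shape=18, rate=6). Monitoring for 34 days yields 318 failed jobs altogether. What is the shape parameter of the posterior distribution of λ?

Total count 318 over total exposure 34 days.
The Gamma prior is conjugate for the Poisson rate, so λ | data ~ Gamma(18+318, 6+34) = Gamma(336, 40).

336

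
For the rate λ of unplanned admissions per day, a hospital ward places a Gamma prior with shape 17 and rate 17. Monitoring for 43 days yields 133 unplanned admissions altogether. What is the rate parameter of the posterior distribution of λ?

Total count 133 over total exposure 43 days.
By Gamma–Poisson conjugacy, the posterior is Gamma(α + Σx, β + Σt) = Gamma(17 + 133, 17 + 43) = Gamma(150, 60).

60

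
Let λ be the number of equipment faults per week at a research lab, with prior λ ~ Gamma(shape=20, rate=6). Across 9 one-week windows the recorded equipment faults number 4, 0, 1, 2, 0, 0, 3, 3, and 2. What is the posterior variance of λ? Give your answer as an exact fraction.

Total count: 4 + 0 + 1 + 2 + 0 + 0 + 3 + 3 + 2 = 15.
Total exposure: 9 weeks.
Gamma(α, β) with Poisson data over total exposure Σt gives posterior Gamma(α+Σx, β+Σt) = Gamma(35, 15).
Posterior variance = α'/β'² = 35/225 = 7/45.

7/45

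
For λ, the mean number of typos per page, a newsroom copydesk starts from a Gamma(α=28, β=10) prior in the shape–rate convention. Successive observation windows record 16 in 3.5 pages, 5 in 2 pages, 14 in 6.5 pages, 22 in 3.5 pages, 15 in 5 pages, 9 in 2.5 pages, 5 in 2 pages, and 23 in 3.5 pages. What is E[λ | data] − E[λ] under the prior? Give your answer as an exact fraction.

292/385

Total count: 16 + 5 + 14 + 22 + 15 + 9 + 5 + 23 = 109.
Total exposure: 3.5 + 2 + 6.5 + 3.5 + 5 + 2.5 + 2 + 3.5 = 28.5 pages.
The Gamma prior is conjugate for the Poisson rate, so λ | data ~ Gamma(28+109, 10+28.5) = Gamma(137, 77/2).
Posterior mean = 137/(77/2) = 274/77; prior mean = 28/10 = 14/5. Difference = 274/77 − 14/5 = 292/385.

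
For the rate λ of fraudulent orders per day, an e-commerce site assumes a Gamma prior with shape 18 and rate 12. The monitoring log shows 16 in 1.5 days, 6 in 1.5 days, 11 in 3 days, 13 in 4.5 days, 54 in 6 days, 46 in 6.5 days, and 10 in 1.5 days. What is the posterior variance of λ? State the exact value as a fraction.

696/5329

Total count: 16 + 6 + 11 + 13 + 54 + 46 + 10 = 156.
Total exposure: 1.5 + 1.5 + 3 + 4.5 + 6 + 6.5 + 1.5 = 24.5 days.
By Gamma–Poisson conjugacy, the posterior is Gamma(α + Σx, β + Σt) = Gamma(18 + 156, 12 + 24.5) = Gamma(174, 73/2).
Posterior variance = α'/β'² = 174/(5329/4) = 696/5329.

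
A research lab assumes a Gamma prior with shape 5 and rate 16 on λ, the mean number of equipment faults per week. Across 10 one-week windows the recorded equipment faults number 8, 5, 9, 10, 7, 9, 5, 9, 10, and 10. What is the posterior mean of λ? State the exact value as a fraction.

Total count: 8 + 5 + 9 + 10 + 7 + 9 + 5 + 9 + 10 + 10 = 82.
Total exposure: 10 weeks.
Gamma(α, β) with Poisson data over total exposure Σt gives posterior Gamma(α+Σx, β+Σt) = Gamma(87, 26).
Posterior mean = α'/β' = 87/26.

87/26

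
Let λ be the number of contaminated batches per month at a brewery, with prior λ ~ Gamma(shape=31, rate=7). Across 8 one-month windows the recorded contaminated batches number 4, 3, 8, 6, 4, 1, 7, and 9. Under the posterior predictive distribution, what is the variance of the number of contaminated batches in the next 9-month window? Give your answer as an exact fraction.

1752/25

Total count: 4 + 3 + 8 + 6 + 4 + 1 + 7 + 9 = 42.
Total exposure: 8 months.
Posterior: α' = 31 + 42 = 73, β' = 7 + 8 = 15.
The posterior predictive for a window of length T is Negative Binomial with variance T·α'·(β'+T)/β'² = 9·73·24/225 = 1752/25.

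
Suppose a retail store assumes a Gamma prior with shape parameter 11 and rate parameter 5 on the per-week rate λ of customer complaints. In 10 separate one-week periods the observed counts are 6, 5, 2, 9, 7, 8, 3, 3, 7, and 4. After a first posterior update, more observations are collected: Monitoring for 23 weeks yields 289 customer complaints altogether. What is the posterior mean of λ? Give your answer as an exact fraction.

177/19

Total count: 6 + 5 + 2 + 9 + 7 + 8 + 3 + 3 + 7 + 4 = 54.
Total exposure: 10 weeks.
After the first batch: Gamma(11 + 54, 5 + 10) = Gamma(65, 15).
Total count 289 over total exposure 23 weeks.
After the second batch: Gamma(65 + 289, 15 + 23) = Gamma(354, 38).
Posterior mean = α'/β' = 354/38 = 177/19.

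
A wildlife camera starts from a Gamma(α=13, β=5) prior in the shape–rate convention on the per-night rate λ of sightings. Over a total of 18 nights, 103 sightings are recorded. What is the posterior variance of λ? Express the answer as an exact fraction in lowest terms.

Total count 103 over total exposure 18 nights.
Posterior: α' = 13 + 103 = 116, β' = 5 + 18 = 23.
Posterior variance = α'/β'² = 116/529.

116/529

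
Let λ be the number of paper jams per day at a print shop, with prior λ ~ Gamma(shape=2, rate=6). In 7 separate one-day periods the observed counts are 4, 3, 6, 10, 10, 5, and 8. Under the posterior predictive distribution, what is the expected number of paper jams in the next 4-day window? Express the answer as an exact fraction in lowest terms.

192/13

Total count: 4 + 3 + 6 + 10 + 10 + 5 + 8 = 46.
Total exposure: 7 days.
By Gamma–Poisson conjugacy, the posterior is Gamma(α + Σx, β + Σt) = Gamma(2 + 46, 6 + 7) = Gamma(48, 13).
Predictive mean over a 4-day window = T·E[λ|data] = 4·48/13 = 192/13.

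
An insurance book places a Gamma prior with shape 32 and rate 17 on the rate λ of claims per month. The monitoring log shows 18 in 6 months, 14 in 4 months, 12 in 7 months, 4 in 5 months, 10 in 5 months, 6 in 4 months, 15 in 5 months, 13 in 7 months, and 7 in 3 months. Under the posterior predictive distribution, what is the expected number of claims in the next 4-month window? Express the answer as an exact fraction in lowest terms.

524/63

Total count: 18 + 14 + 12 + 4 + 10 + 6 + 15 + 13 + 7 = 99.
Total exposure: 6 + 4 + 7 + 5 + 5 + 4 + 5 + 7 + 3 = 46 months.
Posterior: α' = 32 + 99 = 131, β' = 17 + 46 = 63.
Predictive mean over a 4-month window = T·E[λ|data] = 4·131/63 = 524/63.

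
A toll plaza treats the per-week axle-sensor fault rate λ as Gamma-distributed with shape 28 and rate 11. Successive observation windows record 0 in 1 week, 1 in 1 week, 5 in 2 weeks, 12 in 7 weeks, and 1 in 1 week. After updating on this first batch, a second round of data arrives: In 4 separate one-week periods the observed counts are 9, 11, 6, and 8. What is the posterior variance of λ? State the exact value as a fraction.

1/9

Total count: 0 + 1 + 5 + 12 + 1 = 19.
Total exposure: 1 + 1 + 2 + 7 + 1 = 12 weeks.
After the first batch: Gamma(28 + 19, 11 + 12) = Gamma(47, 23).
Total count: 9 + 11 + 6 + 8 = 34.
Total exposure: 4 weeks.
After the second batch: Gamma(47 + 34, 23 + 4) = Gamma(81, 27).
Posterior variance = α'/β'² = 81/729 = 1/9.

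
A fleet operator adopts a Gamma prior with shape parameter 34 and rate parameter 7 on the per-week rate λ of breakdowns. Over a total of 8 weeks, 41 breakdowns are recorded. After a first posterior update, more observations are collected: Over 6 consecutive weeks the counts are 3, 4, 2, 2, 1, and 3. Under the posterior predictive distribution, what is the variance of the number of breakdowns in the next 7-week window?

40

Total count 41 over total exposure 8 weeks.
After the first batch: Gamma(34 + 41, 7 + 8) = Gamma(75, 15).
Total count: 3 + 4 + 2 + 2 + 1 + 3 = 15.
Total exposure: 6 weeks.
After the second batch: Gamma(75 + 15, 15 + 6) = Gamma(90, 21).
The posterior predictive for a window of length T is Negative Binomial with variance T·α'·(β'+T)/β'² = 7·90·28/441 = 40.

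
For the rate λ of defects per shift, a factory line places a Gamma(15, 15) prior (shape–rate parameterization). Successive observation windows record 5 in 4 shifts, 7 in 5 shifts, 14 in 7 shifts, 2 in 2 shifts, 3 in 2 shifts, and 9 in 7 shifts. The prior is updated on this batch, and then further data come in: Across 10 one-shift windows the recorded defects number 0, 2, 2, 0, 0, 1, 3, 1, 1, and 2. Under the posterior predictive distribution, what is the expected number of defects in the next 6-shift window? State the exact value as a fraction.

201/26

Total count: 5 + 7 + 14 + 2 + 3 + 9 = 40.
Total exposure: 4 + 5 + 7 + 2 + 2 + 7 = 27 shifts.
After the first batch: Gamma(15 + 40, 15 + 27) = Gamma(55, 42).
Total count: 0 + 2 + 2 + 0 + 0 + 1 + 3 + 1 + 1 + 2 = 12.
Total exposure: 10 shifts.
After the second batch: Gamma(55 + 12, 42 + 10) = Gamma(67, 52).
Predictive mean over a 6-shift window = T·E[λ|data] = 6·67/52 = 201/26.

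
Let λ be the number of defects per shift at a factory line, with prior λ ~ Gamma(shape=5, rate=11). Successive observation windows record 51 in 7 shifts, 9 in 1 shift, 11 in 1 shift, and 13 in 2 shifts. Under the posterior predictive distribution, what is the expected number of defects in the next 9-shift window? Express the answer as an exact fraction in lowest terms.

Total count: 51 + 9 + 11 + 13 = 84.
Total exposure: 7 + 1 + 1 + 2 = 11 shifts.
Conjugate update: add total count to the shape and total exposure to the rate, giving Gamma(89, 22).
Predictive mean over a 9-shift window = T·E[λ|data] = 9·89/22 = 801/22.

801/22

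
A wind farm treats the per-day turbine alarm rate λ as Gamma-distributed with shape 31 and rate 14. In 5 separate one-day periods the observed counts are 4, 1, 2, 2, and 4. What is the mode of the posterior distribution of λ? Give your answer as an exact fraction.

43/19

Total count: 4 + 1 + 2 + 2 + 4 = 13.
Total exposure: 5 days.
Posterior: α' = 31 + 13 = 44, β' = 14 + 5 = 19.
Posterior mode = (α'−1)/β' = 43/19.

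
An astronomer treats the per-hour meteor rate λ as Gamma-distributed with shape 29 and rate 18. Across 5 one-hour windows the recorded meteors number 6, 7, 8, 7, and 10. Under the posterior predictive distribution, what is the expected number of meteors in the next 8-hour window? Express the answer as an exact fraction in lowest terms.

536/23

Total count: 6 + 7 + 8 + 7 + 10 = 38.
Total exposure: 5 hours.
By Gamma–Poisson conjugacy, the posterior is Gamma(α + Σx, β + Σt) = Gamma(29 + 38, 18 + 5) = Gamma(67, 23).
Predictive mean over an 8-hour window = T·E[λ|data] = 8·67/23 = 536/23.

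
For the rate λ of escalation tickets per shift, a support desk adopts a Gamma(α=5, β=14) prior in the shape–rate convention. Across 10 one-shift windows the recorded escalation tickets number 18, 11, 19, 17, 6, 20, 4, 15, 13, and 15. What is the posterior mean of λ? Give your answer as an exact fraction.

Total count: 18 + 11 + 19 + 17 + 6 + 20 + 4 + 15 + 13 + 15 = 138.
Total exposure: 10 shifts.
The Gamma prior is conjugate for the Poisson rate, so λ | data ~ Gamma(5+138, 14+10) = Gamma(143, 24).
Posterior mean = α'/β' = 143/24.

143/24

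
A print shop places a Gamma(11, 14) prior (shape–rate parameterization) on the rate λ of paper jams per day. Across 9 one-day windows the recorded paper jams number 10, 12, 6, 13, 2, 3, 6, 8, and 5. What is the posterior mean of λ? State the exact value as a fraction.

Total count: 10 + 12 + 6 + 13 + 2 + 3 + 6 + 8 + 5 = 65.
Total exposure: 9 days.
The Gamma prior is conjugate for the Poisson rate, so λ | data ~ Gamma(11+65, 14+9) = Gamma(76, 23).
Posterior mean = α'/β' = 76/23.

76/23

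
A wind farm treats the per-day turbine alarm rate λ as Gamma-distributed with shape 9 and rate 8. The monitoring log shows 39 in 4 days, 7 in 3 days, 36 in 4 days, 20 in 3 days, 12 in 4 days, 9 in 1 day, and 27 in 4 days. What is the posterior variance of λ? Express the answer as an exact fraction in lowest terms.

159/961

Total count: 39 + 7 + 36 + 20 + 12 + 9 + 27 = 150.
Total exposure: 4 + 3 + 4 + 3 + 4 + 1 + 4 = 23 days.
Posterior: α' = 9 + 150 = 159, β' = 8 + 23 = 31.
Posterior variance = α'/β'² = 159/961.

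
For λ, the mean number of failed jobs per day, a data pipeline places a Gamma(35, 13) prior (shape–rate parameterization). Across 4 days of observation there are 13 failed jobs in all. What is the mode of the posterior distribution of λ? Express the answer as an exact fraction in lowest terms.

47/17

Total count 13 over total exposure 4 days.
Conjugate update: add total count to the shape and total exposure to the rate, giving Gamma(48, 17).
Posterior mode = (α'−1)/β' = 47/17.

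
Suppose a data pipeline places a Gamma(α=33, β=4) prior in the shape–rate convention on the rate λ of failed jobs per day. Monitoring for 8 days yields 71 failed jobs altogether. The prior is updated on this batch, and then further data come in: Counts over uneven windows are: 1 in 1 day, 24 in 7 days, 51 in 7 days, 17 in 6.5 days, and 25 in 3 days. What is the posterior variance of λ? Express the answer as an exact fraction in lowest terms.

Total count 71 over total exposure 8 days.
After the first batch: Gamma(33 + 71, 4 + 8) = Gamma(104, 12).
Total count: 1 + 24 + 51 + 17 + 25 = 118.
Total exposure: 1 + 7 + 7 + 6.5 + 3 = 24.5 days.
After the second batch: Gamma(104 + 118, 12 + 24.5) = Gamma(222, 73/2).
Posterior variance = α'/β'² = 222/(5329/4) = 888/5329.

888/5329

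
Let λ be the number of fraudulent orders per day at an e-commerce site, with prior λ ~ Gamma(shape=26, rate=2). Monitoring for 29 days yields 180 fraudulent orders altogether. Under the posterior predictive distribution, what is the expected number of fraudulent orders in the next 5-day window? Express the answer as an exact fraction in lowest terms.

Total count 180 over total exposure 29 days.
Conjugate update: add total count to the shape and total exposure to the rate, giving Gamma(206, 31).
Predictive mean over a 5-day window = T·E[λ|data] = 5·206/31 = 1030/31.

1030/31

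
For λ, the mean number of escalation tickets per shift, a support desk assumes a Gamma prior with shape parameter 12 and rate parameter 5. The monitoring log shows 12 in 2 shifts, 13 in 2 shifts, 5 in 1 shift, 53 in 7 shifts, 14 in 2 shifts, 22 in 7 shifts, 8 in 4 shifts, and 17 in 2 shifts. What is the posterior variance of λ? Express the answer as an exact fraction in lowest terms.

Total count: 12 + 13 + 5 + 53 + 14 + 22 + 8 + 17 = 144.
Total exposure: 2 + 2 + 1 + 7 + 2 + 7 + 4 + 2 = 27 shifts.
Posterior: α' = 12 + 144 = 156, β' = 5 + 27 = 32.
Posterior variance = α'/β'² = 156/1024 = 39/256.

39/256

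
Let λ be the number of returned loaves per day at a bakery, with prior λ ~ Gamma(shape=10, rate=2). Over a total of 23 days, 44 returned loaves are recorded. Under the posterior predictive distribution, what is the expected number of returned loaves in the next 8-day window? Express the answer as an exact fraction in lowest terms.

432/25

Total count 44 over total exposure 23 days.
Posterior: α' = 10 + 44 = 54, β' = 2 + 23 = 25.
Predictive mean over an 8-day window = T·E[λ|data] = 8·54/25 = 432/25.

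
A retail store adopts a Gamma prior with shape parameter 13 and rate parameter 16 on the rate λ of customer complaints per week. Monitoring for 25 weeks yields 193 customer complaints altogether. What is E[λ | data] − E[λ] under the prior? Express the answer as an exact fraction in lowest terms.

2763/656

Total count 193 over total exposure 25 weeks.
The Gamma prior is conjugate for the Poisson rate, so λ | data ~ Gamma(13+193, 16+25) = Gamma(206, 41).
Posterior mean = 206/41 = 206/41; prior mean = 13/16 = 13/16. Difference = 206/41 − 13/16 = 2763/656.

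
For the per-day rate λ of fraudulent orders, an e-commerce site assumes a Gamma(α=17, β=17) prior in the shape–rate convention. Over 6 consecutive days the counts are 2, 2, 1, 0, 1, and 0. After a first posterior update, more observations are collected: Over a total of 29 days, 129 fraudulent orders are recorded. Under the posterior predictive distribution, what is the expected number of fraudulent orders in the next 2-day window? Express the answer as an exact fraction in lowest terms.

76/13

Total count: 2 + 2 + 1 + 0 + 1 + 0 = 6.
Total exposure: 6 days.
After the first batch: Gamma(17 + 6, 17 + 6) = Gamma(23, 23).
Total count 129 over total exposure 29 days.
After the second batch: Gamma(23 + 129, 23 + 29) = Gamma(152, 52).
Predictive mean over a 2-day window = T·E[λ|data] = 2·152/52 = 76/13.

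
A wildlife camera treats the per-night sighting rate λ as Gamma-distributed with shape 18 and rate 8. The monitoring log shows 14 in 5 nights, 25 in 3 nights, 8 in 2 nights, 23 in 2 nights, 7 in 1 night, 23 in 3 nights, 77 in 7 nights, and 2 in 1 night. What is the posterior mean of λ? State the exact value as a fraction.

Total count: 14 + 25 + 8 + 23 + 7 + 23 + 77 + 2 = 179.
Total exposure: 5 + 3 + 2 + 2 + 1 + 3 + 7 + 1 = 24 nights.
The Gamma prior is conjugate for the Poisson rate, so λ | data ~ Gamma(18+179, 8+24) = Gamma(197, 32).
Posterior mean = α'/β' = 197/32.

197/32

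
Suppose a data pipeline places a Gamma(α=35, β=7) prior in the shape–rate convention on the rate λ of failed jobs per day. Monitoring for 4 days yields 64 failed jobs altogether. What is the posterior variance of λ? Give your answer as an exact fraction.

Total count 64 over total exposure 4 days.
Posterior: α' = 35 + 64 = 99, β' = 7 + 4 = 11.
Posterior variance = α'/β'² = 99/121 = 9/11.

9/11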